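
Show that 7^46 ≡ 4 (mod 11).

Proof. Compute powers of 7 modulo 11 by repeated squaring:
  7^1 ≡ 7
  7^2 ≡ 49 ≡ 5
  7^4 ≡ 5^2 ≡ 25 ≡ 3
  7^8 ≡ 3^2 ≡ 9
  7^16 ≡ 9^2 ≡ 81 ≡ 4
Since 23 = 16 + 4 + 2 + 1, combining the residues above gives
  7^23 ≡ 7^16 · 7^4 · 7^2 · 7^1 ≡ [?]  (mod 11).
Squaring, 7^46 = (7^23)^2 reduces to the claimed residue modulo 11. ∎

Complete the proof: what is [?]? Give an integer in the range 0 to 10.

7^16 · 7^4 · 7^2 · 7^1 ≡ 4 · 3 · 5 · 7 = 420.
420 mod 11 = 2, so 7^23 ≡ 2 (mod 11).

2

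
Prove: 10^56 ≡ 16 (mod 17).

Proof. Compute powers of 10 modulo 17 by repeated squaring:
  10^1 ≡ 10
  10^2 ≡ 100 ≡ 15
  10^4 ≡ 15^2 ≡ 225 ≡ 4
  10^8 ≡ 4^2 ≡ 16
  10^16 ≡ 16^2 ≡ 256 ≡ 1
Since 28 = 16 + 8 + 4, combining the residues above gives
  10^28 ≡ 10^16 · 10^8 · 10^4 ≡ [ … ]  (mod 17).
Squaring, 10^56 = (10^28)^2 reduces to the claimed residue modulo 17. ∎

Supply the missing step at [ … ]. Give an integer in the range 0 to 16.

13

Multiply the listed residues: 1 · 16 · 4 = 16 → 64.
Reducing modulo 17: 64 = 3·17 + 13, so 10^28 ≡ 13.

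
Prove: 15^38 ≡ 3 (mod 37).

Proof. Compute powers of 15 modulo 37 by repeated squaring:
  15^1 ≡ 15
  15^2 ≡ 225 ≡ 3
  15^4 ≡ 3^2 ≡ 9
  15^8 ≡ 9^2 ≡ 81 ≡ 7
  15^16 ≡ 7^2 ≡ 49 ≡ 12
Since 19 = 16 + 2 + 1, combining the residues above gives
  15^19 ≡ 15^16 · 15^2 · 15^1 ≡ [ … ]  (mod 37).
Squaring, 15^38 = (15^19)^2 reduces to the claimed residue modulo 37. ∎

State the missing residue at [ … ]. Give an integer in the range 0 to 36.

22

15^16 · 15^2 · 15^1 ≡ 12 · 3 · 15 = 540.
540 mod 37 = 22, so 15^19 ≡ 22 (mod 37).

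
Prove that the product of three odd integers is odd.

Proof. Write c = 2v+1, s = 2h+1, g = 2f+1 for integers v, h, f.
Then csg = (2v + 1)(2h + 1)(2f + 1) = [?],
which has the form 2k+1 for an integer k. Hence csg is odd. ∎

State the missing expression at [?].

Expanding: (2v + 1)(2h + 1)(2f + 1) = 8fhv + 4fh + 4fv + 2f + 4hv + 2h + 2v + 1.
Every term except the constant is even, so this is 2(4fhv + 2fh + 2fv + f + 2hv + h + v) + 1,
and 4fhv + 2fh + 2fv + f + 2hv + h + v ∈ ℤ gives the required form.

2(4fhv + 2fh + 2fv + f + 2hv + h + v) + 1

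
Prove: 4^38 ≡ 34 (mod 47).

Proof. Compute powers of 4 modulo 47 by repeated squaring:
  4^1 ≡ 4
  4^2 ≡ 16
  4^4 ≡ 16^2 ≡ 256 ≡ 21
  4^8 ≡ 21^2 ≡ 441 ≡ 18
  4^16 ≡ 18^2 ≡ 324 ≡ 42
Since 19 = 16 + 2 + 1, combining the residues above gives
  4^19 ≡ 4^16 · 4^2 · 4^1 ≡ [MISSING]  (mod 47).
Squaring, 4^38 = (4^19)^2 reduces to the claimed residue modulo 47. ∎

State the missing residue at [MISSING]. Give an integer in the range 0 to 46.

9

4^16 · 4^2 · 4^1 ≡ 42 · 16 · 4 = 2688.
2688 mod 47 = 9, so 4^19 ≡ 9 (mod 47).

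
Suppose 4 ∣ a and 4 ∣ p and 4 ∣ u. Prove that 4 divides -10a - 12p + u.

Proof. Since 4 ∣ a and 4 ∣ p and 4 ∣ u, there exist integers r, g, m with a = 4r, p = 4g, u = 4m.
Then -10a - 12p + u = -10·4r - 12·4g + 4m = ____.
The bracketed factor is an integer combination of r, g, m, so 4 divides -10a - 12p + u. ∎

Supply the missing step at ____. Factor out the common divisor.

Pull the common 4 out of every term: -10·4r - 12·4g + 4m = 4(-12g + m - 10r).
-12g + m - 10r is an integer, which exhibits the divisibility.

4(-12g + m - 10r)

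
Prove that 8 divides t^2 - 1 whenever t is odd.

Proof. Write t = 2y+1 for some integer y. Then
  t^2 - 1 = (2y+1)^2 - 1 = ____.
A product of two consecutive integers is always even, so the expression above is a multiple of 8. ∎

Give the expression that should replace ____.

4y(y + 1)

(2y+1)^2 - 1 = 4y^2 + 4y + 1 - 1 = 4y^2 + 4y = 4y(y+1).
Since y and y+1 are consecutive, y(y+1) is even, and 4·(even) is a multiple of 8.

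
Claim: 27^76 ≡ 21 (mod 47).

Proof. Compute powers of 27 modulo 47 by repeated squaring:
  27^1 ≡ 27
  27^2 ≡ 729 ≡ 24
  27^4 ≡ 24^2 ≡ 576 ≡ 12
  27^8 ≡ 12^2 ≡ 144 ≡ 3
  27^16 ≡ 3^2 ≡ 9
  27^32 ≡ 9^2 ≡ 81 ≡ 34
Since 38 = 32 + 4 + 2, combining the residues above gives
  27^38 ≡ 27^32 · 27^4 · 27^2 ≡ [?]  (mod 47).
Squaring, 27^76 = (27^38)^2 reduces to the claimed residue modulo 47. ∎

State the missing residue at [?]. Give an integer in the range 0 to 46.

16

27^32 · 27^4 · 27^2 ≡ 34 · 12 · 24 = 9792.
9792 mod 47 = 16, so 27^38 ≡ 16 (mod 47).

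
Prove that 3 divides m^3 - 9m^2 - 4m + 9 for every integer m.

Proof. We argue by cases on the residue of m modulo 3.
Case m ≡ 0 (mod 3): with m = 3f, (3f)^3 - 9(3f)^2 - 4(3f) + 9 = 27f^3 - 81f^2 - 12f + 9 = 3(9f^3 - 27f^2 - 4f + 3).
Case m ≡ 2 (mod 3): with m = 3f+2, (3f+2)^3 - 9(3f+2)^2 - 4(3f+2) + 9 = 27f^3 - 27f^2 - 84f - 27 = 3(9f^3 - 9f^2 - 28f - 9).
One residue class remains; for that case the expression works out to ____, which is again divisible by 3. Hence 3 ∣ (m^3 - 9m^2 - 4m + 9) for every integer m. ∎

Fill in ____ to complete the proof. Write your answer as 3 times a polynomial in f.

3(9f^3 - 18f^2 - 19f - 1)

The residues treated are {0, 2}, so the missing case is m ≡ 1 (mod 3); write m = 3f+1.
Then (3f+1)^3 - 9(3f+1)^2 - 4(3f+1) + 9 = 27f^3 - 54f^2 - 57f - 3 = 3(9f^3 - 18f^2 - 19f - 1).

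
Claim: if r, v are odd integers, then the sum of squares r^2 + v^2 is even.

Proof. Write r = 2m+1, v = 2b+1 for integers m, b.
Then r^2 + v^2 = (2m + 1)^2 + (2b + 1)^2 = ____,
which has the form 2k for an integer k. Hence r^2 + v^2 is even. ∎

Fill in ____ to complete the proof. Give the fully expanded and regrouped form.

2(2b^2 + 2b + 2m^2 + 2m + 1)

Expanding: (2m + 1)^2 + (2b + 1)^2 = 4b^2 + 4b + 4m^2 + 4m + 2.
Every term is even; pulling out the factor of 2 gives 2(2b^2 + 2b + 2m^2 + 2m + 1).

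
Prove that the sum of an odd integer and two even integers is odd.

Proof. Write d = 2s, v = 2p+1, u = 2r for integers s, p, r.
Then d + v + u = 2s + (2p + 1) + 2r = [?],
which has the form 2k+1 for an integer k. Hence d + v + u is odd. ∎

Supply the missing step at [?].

2(p + r + s) + 1

Expanding: 2s + (2p + 1) + 2r = 2p + 2r + 2s + 1.
Every term except the constant is even, so this is 2(p + r + s) + 1,
and p + r + s ∈ ℤ gives the required form.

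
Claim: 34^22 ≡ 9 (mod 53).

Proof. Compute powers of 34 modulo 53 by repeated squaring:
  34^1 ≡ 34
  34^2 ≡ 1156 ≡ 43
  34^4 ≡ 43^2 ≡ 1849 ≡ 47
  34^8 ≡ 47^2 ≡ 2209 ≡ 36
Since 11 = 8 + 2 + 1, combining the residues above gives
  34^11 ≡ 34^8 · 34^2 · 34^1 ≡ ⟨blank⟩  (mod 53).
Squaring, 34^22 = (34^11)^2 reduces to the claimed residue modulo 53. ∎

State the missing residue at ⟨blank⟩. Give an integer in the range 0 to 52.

3

Multiply the listed residues: 36 · 43 · 34 = 1548 → 52632.
Reducing modulo 53: 52632 = 993·53 + 3, so 34^11 ≡ 3.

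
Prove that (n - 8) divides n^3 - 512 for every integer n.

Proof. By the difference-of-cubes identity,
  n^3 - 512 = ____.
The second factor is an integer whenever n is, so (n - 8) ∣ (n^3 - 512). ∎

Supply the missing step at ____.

(n - 8)(n^2 + 8n + 64)

a^3 - b^3 = (a - b)(a^2 + ab + b^2). With a = n, b = 8:
n^3 - 512 = (n - 8)(n^2 + 8n + 64).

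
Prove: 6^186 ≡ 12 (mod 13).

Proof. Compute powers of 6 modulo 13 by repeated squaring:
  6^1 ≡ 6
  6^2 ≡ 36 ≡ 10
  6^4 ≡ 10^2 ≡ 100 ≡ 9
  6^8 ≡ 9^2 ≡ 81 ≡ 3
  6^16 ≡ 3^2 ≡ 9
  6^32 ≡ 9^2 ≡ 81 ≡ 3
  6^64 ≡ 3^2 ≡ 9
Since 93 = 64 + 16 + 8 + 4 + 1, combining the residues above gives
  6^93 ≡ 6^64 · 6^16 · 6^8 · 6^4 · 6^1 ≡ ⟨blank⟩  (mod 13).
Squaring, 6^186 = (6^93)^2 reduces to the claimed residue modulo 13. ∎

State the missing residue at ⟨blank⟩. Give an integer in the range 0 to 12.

5

Multiply the listed residues: 9 · 9 · 3 · 9 · 6 = 81 → 243 → 2187 → 13122.
Reducing modulo 13: 13122 = 1009·13 + 5, so 6^93 ≡ 5.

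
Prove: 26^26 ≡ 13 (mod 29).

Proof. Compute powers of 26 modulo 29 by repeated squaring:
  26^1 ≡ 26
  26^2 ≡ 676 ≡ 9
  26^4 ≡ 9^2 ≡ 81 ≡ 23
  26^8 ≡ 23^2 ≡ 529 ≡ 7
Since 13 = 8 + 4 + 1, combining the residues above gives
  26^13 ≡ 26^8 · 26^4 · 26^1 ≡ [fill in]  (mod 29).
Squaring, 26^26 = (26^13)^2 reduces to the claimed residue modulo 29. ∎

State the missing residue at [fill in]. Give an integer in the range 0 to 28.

10

Multiply the listed residues: 7 · 23 · 26 = 161 → 4186.
Reducing modulo 29: 4186 = 144·29 + 10, so 26^13 ≡ 10.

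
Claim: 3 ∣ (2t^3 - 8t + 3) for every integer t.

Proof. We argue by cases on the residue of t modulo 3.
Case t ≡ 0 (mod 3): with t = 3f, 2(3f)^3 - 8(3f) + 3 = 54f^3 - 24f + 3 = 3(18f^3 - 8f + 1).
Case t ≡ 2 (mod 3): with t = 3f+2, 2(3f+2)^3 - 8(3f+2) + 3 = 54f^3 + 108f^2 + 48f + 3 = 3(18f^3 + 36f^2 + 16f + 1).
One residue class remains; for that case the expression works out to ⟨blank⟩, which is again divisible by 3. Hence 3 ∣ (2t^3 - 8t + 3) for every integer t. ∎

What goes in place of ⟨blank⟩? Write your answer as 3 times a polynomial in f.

3(18f^3 + 18f^2 - 2f - 1)

Only t ≡ 1 (mod 3) is unaccounted for. Put t = 3f+1:
2(3f+1)^3 - 8(3f+1) + 3 expands to 54f^3 + 54f^2 - 6f - 3,
and factoring out 3 leaves 3(18f^3 + 18f^2 - 2f - 1).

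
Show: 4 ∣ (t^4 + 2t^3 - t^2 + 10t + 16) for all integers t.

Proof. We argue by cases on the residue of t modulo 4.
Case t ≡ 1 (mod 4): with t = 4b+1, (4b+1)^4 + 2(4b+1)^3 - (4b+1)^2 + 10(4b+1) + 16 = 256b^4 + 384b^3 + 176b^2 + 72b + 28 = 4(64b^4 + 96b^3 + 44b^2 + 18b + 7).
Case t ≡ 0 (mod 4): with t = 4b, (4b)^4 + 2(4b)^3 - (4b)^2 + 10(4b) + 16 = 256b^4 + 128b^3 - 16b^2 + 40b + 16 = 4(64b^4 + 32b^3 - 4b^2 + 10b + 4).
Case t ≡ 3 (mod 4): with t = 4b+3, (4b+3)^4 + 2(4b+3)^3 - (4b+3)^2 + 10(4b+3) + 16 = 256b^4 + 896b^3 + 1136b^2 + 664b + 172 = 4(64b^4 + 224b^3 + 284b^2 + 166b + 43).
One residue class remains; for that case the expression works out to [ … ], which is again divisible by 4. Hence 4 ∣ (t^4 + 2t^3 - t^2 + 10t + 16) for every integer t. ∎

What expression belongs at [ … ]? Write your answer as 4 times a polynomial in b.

4(64b^4 + 160b^3 + 140b^2 + 62b + 16)

Only t ≡ 2 (mod 4) is unaccounted for. Put t = 4b+2:
(4b+2)^4 + 2(4b+2)^3 - (4b+2)^2 + 10(4b+2) + 16 expands to 256b^4 + 640b^3 + 560b^2 + 248b + 64,
and factoring out 4 leaves 4(64b^4 + 160b^3 + 140b^2 + 62b + 16).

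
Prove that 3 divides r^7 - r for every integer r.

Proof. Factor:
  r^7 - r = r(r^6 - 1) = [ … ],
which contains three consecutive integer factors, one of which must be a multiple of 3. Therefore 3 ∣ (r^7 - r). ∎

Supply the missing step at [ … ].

r^6 - 1 = (r^2 - 1)(r^4 + r^2 + 1), and r^2 - 1 = (r-1)(r+1).
So r(r^6 - 1) = (r - 1)r(r + 1)(r^4 + r^2 + 1).

(r - 1)r(r + 1)(r^4 + r^2 + 1)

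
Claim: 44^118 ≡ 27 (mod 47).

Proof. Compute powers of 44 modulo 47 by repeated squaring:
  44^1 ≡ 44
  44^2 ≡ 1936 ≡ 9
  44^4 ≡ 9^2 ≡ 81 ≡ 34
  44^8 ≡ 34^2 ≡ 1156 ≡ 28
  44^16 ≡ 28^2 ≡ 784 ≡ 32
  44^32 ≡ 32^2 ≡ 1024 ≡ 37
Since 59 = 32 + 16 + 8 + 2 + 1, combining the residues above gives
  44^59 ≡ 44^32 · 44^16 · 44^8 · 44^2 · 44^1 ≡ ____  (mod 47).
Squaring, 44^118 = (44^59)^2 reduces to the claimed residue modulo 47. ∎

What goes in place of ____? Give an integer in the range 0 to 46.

Multiply the listed residues: 37 · 32 · 28 · 9 · 44 = 1184 → 33152 → 298368 → 13128192.
Reducing modulo 47: 13128192 = 279323·47 + 11, so 44^59 ≡ 11.

11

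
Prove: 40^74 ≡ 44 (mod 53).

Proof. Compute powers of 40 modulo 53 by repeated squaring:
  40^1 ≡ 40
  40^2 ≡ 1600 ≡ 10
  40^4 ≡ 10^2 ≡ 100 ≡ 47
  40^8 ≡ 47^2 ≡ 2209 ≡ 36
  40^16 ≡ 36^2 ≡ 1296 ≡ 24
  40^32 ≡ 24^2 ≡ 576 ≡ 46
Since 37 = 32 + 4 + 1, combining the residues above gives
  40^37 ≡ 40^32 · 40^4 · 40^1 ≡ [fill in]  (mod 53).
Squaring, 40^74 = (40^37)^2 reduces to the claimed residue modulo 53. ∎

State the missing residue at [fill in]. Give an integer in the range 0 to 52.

40^32 · 40^4 · 40^1 ≡ 46 · 47 · 40 = 86480.
86480 mod 53 = 37, so 40^37 ≡ 37 (mod 53).

37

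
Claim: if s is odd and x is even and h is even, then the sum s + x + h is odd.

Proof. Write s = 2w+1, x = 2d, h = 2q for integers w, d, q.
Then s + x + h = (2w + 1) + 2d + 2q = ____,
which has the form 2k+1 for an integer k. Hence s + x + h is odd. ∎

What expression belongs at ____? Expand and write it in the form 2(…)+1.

Expanding: (2w + 1) + 2d + 2q = 2d + 2q + 2w + 1.
Every term except the constant is even, so this is 2(d + q + w) + 1,
and d + q + w ∈ ℤ gives the required form.

2(d + q + w) + 1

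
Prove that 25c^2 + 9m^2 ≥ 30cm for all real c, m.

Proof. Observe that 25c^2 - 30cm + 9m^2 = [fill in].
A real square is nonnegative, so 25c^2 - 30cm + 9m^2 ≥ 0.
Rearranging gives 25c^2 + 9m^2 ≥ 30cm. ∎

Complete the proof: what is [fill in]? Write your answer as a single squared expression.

(5c - 3m)^2

The leading and trailing coefficients are 5^2 and 3^2, and 30 = 2·5·3, so the trinomial is (5c - 3m)^2.
Hence 25c^2 - 30cm + 9m^2 ≥ 0.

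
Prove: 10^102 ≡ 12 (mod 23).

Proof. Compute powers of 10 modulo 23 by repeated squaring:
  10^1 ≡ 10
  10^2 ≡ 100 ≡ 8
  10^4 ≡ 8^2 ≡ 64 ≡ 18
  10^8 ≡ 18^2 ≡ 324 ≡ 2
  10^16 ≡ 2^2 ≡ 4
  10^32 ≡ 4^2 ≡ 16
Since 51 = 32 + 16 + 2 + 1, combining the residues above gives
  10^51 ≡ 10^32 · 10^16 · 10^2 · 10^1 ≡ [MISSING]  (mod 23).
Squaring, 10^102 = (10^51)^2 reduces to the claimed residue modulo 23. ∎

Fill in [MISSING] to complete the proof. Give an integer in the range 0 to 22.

14

Multiply the listed residues: 16 · 4 · 8 · 10 = 64 → 512 → 5120.
Reducing modulo 23: 5120 = 222·23 + 14, so 10^51 ≡ 14.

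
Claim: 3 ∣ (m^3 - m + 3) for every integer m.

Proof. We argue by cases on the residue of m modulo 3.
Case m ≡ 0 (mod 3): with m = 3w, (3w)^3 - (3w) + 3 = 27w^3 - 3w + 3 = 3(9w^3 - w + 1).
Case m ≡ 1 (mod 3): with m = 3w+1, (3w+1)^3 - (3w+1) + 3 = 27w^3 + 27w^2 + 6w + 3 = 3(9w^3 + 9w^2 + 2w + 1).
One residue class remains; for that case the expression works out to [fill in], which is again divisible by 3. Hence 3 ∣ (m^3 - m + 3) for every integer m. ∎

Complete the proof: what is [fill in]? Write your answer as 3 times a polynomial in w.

Only m ≡ 2 (mod 3) is unaccounted for. Put m = 3w+2:
(3w+2)^3 - (3w+2) + 3 expands to 27w^3 + 54w^2 + 33w + 9,
and factoring out 3 leaves 3(9w^3 + 18w^2 + 11w + 3).

3(9w^3 + 18w^2 + 11w + 3)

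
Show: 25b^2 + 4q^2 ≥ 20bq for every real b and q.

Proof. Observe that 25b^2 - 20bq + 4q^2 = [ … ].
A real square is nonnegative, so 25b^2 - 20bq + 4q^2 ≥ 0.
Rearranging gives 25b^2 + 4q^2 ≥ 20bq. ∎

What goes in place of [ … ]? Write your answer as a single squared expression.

(5b - 2q)^2

25b^2 - 20bq + 4q^2 is a perfect-square trinomial: the outer terms are (5b)^2 and (2q)^2, and the cross term is -2·5b·2q.
So 25b^2 - 20bq + 4q^2 = (5b - 2q)^2 ≥ 0.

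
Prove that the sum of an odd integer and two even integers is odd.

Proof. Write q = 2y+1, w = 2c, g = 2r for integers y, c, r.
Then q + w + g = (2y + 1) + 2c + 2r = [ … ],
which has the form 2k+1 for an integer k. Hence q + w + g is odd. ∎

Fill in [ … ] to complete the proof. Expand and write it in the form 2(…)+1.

2(c + r + y) + 1

Expanding: (2y + 1) + 2c + 2r = 2c + 2r + 2y + 1.
Every term except the constant is even, so this is 2(c + r + y) + 1,
and c + r + y ∈ ℤ gives the required form.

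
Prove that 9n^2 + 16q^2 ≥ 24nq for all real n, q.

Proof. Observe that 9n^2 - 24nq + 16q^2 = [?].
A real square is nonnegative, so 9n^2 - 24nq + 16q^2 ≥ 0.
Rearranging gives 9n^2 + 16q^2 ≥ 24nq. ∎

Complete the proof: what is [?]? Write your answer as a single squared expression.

(3n - 4q)^2

9n^2 - 24nq + 16q^2 is a perfect-square trinomial: the outer terms are (3n)^2 and (4q)^2, and the cross term is -2·3n·4q.
So 9n^2 - 24nq + 16q^2 = (3n - 4q)^2 ≥ 0.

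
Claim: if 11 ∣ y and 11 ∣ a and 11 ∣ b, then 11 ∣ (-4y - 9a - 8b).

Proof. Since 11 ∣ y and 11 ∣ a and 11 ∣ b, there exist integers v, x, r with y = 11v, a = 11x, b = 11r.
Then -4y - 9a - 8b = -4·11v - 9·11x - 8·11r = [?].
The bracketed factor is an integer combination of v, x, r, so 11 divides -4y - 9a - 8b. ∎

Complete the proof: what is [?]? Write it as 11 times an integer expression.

Pull the common 11 out of every term: -4·11v - 9·11x - 8·11r = 11(-8r - 4v - 9x).
-8r - 4v - 9x is an integer, which exhibits the divisibility.

11(-8r - 4v - 9x)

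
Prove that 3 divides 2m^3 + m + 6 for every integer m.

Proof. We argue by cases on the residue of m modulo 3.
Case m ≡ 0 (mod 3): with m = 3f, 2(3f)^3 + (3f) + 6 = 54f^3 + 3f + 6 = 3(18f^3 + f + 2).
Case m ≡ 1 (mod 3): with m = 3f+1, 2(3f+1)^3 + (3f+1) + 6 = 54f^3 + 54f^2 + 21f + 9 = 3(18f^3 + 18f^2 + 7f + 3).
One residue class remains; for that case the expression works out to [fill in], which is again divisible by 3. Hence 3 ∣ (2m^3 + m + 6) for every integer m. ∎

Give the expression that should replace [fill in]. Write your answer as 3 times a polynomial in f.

3(18f^3 + 36f^2 + 25f + 8)

The residues treated are {0, 1}, so the missing case is m ≡ 2 (mod 3); write m = 3f+2.
Then 2(3f+2)^3 + (3f+2) + 6 = 54f^3 + 108f^2 + 75f + 24 = 3(18f^3 + 36f^2 + 25f + 8).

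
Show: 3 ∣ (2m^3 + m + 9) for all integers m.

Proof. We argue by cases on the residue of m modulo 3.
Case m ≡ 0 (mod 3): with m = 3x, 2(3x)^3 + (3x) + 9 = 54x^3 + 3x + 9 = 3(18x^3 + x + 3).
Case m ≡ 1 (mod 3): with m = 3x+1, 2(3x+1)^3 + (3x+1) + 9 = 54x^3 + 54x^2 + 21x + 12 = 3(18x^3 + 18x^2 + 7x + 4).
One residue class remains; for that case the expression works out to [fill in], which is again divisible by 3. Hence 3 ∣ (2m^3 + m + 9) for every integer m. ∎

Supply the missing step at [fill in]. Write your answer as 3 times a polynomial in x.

3(18x^3 + 36x^2 + 25x + 9)

The residues treated are {0, 1}, so the missing case is m ≡ 2 (mod 3); write m = 3x+2.
Then 2(3x+2)^3 + (3x+2) + 9 = 54x^3 + 108x^2 + 75x + 27 = 3(18x^3 + 36x^2 + 25x + 9).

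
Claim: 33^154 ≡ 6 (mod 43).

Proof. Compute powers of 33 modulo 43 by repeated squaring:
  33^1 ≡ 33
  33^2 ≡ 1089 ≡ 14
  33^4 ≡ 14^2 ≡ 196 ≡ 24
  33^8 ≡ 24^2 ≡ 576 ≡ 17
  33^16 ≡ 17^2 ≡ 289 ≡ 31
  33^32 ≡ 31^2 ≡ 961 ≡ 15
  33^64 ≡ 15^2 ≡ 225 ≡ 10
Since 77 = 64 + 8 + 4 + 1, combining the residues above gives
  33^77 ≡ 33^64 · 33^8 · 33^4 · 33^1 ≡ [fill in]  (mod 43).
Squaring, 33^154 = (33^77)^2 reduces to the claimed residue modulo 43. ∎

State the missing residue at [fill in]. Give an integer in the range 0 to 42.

33^64 · 33^8 · 33^4 · 33^1 ≡ 10 · 17 · 24 · 33 = 134640.
134640 mod 43 = 7, so 33^77 ≡ 7 (mod 43).

7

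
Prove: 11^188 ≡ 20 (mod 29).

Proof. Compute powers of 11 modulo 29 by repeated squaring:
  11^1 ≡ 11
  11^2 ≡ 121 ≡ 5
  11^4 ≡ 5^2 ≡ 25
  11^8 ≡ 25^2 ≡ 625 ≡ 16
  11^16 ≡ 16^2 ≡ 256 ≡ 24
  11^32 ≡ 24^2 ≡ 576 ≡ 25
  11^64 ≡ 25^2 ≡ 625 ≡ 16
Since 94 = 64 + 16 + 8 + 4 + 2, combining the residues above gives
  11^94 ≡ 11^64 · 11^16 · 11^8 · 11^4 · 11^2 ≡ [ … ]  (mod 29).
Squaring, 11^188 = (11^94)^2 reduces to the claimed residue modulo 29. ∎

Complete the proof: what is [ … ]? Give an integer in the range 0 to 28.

22

Multiply the listed residues: 16 · 24 · 16 · 25 · 5 = 384 → 6144 → 153600 → 768000.
Reducing modulo 29: 768000 = 26482·29 + 22, so 11^94 ≡ 22.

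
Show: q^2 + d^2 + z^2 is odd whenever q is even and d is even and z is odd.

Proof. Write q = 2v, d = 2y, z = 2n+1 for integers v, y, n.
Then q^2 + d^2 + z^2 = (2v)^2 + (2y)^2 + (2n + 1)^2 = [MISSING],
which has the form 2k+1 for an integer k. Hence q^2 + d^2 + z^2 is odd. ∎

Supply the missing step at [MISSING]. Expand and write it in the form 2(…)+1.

2(2n^2 + 2n + 2v^2 + 2y^2) + 1

(2v)^2 + (2y)^2 + (2n + 1)^2 = 4n^2 + 4n + 4v^2 + 4y^2 + 1
= 2(2n^2 + 2n + 2v^2 + 2y^2) + 1.
Since 2n^2 + 2n + 2v^2 + 2y^2 is an integer, the sum of squares is of the form 2k+1 for an integer k.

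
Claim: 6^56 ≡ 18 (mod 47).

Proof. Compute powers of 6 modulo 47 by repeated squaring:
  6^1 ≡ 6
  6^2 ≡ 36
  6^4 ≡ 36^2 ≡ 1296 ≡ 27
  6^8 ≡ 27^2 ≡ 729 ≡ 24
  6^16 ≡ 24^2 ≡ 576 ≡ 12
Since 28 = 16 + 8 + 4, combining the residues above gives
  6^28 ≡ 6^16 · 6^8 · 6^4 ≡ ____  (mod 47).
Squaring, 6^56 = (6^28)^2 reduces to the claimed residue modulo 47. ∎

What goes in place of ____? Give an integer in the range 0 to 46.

21

Multiply the listed residues: 12 · 24 · 27 = 288 → 7776.
Reducing modulo 47: 7776 = 165·47 + 21, so 6^28 ≡ 21.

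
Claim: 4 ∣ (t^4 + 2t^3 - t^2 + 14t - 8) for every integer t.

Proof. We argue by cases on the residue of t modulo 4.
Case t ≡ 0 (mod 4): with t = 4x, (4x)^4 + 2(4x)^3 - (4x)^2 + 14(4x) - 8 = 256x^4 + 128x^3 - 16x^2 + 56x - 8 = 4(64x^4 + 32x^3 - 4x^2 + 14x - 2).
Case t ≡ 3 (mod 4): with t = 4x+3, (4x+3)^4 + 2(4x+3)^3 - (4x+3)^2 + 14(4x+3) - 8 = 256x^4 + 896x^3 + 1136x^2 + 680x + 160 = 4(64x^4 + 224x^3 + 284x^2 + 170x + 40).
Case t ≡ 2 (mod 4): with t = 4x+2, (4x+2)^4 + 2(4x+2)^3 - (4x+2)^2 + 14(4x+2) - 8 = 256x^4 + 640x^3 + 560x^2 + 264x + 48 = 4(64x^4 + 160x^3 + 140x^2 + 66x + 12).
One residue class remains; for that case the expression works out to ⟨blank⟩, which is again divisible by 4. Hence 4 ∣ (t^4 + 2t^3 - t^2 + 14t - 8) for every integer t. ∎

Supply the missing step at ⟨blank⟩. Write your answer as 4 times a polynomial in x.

Only t ≡ 1 (mod 4) is unaccounted for. Put t = 4x+1:
(4x+1)^4 + 2(4x+1)^3 - (4x+1)^2 + 14(4x+1) - 8 expands to 256x^4 + 384x^3 + 176x^2 + 88x + 8,
and factoring out 4 leaves 4(64x^4 + 96x^3 + 44x^2 + 22x + 2).

4(64x^4 + 96x^3 + 44x^2 + 22x + 2)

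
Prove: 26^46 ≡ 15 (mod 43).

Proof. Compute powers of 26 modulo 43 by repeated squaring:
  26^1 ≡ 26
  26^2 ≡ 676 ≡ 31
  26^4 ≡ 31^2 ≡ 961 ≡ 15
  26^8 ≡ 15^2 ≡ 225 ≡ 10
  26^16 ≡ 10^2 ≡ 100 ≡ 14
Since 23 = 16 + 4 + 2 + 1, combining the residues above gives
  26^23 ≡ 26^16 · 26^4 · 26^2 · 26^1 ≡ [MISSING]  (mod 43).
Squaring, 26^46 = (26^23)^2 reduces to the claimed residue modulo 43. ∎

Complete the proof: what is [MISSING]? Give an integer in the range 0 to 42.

26^16 · 26^4 · 26^2 · 26^1 ≡ 14 · 15 · 31 · 26 = 169260.
169260 mod 43 = 12, so 26^23 ≡ 12 (mod 43).

12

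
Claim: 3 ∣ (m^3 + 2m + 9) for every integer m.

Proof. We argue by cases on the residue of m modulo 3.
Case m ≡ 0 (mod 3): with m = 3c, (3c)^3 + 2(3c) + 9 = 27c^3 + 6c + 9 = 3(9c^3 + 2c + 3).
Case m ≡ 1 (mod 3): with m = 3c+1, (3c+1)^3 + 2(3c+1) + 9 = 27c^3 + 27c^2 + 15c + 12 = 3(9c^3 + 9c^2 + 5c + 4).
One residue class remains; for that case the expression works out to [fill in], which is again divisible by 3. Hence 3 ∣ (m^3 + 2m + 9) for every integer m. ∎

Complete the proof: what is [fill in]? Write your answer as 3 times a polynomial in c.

Only m ≡ 2 (mod 3) is unaccounted for. Put m = 3c+2:
(3c+2)^3 + 2(3c+2) + 9 expands to 27c^3 + 54c^2 + 42c + 21,
and factoring out 3 leaves 3(9c^3 + 18c^2 + 14c + 7).

3(9c^3 + 18c^2 + 14c + 7)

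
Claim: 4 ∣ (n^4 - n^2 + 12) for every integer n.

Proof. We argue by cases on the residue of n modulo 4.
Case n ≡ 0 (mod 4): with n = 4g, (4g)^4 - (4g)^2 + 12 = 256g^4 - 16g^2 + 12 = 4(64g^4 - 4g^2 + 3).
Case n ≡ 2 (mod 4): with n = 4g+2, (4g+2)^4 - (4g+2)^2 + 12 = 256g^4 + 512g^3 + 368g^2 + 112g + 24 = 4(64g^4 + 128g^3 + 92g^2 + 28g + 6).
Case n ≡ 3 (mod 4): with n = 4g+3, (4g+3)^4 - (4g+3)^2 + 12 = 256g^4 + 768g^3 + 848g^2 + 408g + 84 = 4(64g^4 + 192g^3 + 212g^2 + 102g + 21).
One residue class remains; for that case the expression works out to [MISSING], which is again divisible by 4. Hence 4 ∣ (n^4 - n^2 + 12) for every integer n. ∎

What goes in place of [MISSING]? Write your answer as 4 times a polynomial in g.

Only n ≡ 1 (mod 4) is unaccounted for. Put n = 4g+1:
(4g+1)^4 - (4g+1)^2 + 12 expands to 256g^4 + 256g^3 + 80g^2 + 8g + 12,
and factoring out 4 leaves 4(64g^4 + 64g^3 + 20g^2 + 2g + 3).

4(64g^4 + 64g^3 + 20g^2 + 2g + 3)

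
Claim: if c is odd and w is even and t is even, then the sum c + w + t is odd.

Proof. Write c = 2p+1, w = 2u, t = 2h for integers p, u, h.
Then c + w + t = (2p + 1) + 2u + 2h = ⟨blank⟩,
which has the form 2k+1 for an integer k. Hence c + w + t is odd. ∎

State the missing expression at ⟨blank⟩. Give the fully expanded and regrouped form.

2(h + p + u) + 1

Expanding: (2p + 1) + 2u + 2h = 2h + 2p + 2u + 1.
Every term except the constant is even, so this is 2(h + p + u) + 1,
and h + p + u ∈ ℤ gives the required form.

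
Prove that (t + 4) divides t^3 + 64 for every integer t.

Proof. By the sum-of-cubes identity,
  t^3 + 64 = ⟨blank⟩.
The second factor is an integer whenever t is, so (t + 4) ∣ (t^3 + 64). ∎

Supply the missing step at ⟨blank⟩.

(t + 4)(t^2 - 4t + 16)

a^3 + b^3 = (a + b)(a^2 - ab + b^2). With a = t, b = 4:
t^3 + 64 = (t + 4)(t^2 - 4t + 16).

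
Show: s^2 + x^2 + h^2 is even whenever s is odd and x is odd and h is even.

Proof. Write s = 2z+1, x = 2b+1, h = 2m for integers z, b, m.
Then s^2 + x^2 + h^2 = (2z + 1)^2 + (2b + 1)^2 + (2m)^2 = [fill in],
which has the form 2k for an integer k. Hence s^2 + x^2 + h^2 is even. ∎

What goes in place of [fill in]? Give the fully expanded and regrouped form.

2(2b^2 + 2b + 2m^2 + 2z^2 + 2z + 1)

Expanding: (2z + 1)^2 + (2b + 1)^2 + (2m)^2 = 4b^2 + 4b + 4m^2 + 4z^2 + 4z + 2.
Every term is even; pulling out the factor of 2 gives 2(2b^2 + 2b + 2m^2 + 2z^2 + 2z + 1).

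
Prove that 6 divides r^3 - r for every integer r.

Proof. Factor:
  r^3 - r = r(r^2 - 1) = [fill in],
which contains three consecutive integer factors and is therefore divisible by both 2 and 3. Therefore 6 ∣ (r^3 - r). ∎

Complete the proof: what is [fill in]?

(r - 1)r(r + 1)

r(r^2 - 1) = r(r - 1)(r + 1) = (r - 1)r(r + 1).
These three factors are consecutive integers, so their product is divisible by 6.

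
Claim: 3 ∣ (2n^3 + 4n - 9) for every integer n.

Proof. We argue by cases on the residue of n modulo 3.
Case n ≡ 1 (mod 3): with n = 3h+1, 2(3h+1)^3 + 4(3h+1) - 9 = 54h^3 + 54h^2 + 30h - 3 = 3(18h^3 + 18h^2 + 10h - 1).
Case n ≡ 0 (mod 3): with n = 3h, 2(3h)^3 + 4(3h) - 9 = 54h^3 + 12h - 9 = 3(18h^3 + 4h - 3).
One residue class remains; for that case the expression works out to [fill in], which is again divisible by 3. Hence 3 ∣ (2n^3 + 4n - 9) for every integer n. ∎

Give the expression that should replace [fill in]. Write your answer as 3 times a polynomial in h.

Only n ≡ 2 (mod 3) is unaccounted for. Put n = 3h+2:
2(3h+2)^3 + 4(3h+2) - 9 expands to 54h^3 + 108h^2 + 84h + 15,
and factoring out 3 leaves 3(18h^3 + 36h^2 + 28h + 5).

3(18h^3 + 36h^2 + 28h + 5)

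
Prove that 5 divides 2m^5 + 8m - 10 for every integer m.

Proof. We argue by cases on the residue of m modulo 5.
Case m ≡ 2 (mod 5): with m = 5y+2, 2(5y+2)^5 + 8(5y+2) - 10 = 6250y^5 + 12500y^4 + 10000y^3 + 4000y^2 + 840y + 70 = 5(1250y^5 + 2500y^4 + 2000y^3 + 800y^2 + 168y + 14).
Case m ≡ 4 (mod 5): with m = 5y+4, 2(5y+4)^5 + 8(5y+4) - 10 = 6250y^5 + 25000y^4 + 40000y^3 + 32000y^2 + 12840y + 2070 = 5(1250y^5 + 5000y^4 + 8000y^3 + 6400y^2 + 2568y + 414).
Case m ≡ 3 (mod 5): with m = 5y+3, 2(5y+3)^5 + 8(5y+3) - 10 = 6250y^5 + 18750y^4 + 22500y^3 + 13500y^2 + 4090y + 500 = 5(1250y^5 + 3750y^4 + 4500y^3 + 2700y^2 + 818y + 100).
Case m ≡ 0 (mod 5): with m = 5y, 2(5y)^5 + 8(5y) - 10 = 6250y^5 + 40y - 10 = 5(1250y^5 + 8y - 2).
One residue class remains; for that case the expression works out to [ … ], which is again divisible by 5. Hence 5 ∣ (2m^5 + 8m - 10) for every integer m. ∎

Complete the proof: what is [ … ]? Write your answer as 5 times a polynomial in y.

5(1250y^5 + 1250y^4 + 500y^3 + 100y^2 + 18y)

Only m ≡ 1 (mod 5) is unaccounted for. Put m = 5y+1:
2(5y+1)^5 + 8(5y+1) - 10 expands to 6250y^5 + 6250y^4 + 2500y^3 + 500y^2 + 90y,
and factoring out 5 leaves 5(1250y^5 + 1250y^4 + 500y^3 + 100y^2 + 18y).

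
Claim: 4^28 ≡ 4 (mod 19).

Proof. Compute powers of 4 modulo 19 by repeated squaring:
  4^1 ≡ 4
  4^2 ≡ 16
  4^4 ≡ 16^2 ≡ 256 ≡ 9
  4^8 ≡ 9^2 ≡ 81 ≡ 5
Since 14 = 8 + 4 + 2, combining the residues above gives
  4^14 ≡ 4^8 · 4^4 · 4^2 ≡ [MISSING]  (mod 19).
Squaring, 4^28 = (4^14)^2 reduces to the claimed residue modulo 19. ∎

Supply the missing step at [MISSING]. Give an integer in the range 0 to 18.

Multiply the listed residues: 5 · 9 · 16 = 45 → 720.
Reducing modulo 19: 720 = 37·19 + 17, so 4^14 ≡ 17.

17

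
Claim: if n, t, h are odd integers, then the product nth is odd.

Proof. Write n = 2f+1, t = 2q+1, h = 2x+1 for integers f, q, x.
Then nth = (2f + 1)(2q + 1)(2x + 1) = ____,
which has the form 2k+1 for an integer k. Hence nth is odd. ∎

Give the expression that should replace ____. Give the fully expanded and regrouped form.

2(4fqx + 2fq + 2fx + f + 2qx + q + x) + 1

(2f + 1)(2q + 1)(2x + 1) = 8fqx + 4fq + 4fx + 2f + 4qx + 2q + 2x + 1
= 2(4fqx + 2fq + 2fx + f + 2qx + q + x) + 1.
Since 4fqx + 2fq + 2fx + f + 2qx + q + x is an integer, the product is of the form 2k+1 for an integer k.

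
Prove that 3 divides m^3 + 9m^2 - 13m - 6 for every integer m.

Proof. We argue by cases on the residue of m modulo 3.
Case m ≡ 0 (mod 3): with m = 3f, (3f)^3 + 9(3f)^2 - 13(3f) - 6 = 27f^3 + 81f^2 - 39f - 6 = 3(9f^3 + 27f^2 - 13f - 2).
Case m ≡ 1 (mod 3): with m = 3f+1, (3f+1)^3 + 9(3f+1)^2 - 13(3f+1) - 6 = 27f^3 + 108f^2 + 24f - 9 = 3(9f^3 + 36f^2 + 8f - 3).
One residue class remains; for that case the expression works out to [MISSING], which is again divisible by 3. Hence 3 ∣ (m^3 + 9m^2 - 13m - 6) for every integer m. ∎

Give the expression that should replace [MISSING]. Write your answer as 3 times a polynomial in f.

Only m ≡ 2 (mod 3) is unaccounted for. Put m = 3f+2:
(3f+2)^3 + 9(3f+2)^2 - 13(3f+2) - 6 expands to 27f^3 + 135f^2 + 105f + 12,
and factoring out 3 leaves 3(9f^3 + 45f^2 + 35f + 4).

3(9f^3 + 45f^2 + 35f + 4)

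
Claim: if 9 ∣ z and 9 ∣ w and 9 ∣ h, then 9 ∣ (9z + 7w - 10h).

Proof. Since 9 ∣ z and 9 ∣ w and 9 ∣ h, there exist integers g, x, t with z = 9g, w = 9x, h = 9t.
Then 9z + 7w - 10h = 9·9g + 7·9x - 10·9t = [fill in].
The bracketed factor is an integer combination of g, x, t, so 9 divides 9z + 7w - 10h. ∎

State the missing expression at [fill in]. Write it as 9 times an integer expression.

Pull the common 9 out of every term: 9·9g + 7·9x - 10·9t = 9(9g - 10t + 7x).
9g - 10t + 7x is an integer, which exhibits the divisibility.

9(9g - 10t + 7x)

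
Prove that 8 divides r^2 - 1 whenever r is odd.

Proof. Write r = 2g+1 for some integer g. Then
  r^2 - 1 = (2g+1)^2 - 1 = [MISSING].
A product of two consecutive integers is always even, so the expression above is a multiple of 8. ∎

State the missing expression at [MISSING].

(2g+1)^2 - 1 = 4g^2 + 4g + 1 - 1 = 4g^2 + 4g = 4g(g+1).
Since g and g+1 are consecutive, g(g+1) is even, and 4·(even) is a multiple of 8.

4g(g + 1)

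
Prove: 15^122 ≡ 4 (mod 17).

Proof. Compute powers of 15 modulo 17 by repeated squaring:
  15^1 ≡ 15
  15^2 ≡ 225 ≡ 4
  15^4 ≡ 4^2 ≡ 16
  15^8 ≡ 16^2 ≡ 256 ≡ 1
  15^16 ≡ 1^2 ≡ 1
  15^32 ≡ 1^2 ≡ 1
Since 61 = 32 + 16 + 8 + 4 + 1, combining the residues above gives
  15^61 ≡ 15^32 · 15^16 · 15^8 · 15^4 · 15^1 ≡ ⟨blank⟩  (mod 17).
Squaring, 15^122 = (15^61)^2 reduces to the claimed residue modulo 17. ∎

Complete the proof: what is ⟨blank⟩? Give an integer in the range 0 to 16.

2

15^32 · 15^16 · 15^8 · 15^4 · 15^1 ≡ 1 · 1 · 1 · 16 · 15 = 240.
240 mod 17 = 2, so 15^61 ≡ 2 (mod 17).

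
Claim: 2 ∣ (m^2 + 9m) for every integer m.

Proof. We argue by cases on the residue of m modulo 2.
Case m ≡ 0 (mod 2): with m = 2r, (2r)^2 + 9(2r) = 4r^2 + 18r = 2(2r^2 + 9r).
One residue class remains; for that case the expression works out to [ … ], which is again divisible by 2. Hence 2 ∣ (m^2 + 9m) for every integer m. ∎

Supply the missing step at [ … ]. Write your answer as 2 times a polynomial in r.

2(2r^2 + 11r + 5)

The residues treated are {0}, so the missing case is m ≡ 1 (mod 2); write m = 2r+1.
Then (2r+1)^2 + 9(2r+1) = 4r^2 + 22r + 10 = 2(2r^2 + 11r + 5).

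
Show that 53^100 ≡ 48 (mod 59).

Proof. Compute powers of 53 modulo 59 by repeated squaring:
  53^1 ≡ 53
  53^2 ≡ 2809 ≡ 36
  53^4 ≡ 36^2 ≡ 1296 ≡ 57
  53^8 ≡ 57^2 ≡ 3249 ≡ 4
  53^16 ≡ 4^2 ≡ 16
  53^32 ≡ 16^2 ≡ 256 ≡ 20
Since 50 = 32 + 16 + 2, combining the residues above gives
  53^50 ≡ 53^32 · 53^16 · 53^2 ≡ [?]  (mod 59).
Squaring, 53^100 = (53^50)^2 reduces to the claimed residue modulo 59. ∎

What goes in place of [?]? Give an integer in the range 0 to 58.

Multiply the listed residues: 20 · 16 · 36 = 320 → 11520.
Reducing modulo 59: 11520 = 195·59 + 15, so 53^50 ≡ 15.

15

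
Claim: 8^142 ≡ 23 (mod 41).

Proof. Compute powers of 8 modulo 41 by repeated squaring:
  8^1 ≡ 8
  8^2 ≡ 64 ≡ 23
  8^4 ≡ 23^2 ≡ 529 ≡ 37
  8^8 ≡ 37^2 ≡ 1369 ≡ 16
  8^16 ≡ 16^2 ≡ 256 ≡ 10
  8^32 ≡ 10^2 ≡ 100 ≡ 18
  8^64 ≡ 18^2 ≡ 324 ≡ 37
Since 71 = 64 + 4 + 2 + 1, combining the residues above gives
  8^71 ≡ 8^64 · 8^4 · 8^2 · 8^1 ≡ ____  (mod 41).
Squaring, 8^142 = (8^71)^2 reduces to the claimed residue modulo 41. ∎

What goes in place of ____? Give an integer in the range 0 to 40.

Multiply the listed residues: 37 · 37 · 23 · 8 = 1369 → 31487 → 251896.
Reducing modulo 41: 251896 = 6143·41 + 33, so 8^71 ≡ 33.

33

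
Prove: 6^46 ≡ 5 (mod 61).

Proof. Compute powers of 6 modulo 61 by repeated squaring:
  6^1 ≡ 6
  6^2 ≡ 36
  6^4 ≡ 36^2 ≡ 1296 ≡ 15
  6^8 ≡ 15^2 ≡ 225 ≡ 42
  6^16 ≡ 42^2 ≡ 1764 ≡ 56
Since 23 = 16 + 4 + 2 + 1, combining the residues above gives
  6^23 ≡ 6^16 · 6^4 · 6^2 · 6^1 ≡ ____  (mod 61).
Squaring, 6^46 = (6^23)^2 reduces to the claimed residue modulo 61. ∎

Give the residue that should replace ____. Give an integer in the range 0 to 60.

Multiply the listed residues: 56 · 15 · 36 · 6 = 840 → 30240 → 181440.
Reducing modulo 61: 181440 = 2974·61 + 26, so 6^23 ≡ 26.

26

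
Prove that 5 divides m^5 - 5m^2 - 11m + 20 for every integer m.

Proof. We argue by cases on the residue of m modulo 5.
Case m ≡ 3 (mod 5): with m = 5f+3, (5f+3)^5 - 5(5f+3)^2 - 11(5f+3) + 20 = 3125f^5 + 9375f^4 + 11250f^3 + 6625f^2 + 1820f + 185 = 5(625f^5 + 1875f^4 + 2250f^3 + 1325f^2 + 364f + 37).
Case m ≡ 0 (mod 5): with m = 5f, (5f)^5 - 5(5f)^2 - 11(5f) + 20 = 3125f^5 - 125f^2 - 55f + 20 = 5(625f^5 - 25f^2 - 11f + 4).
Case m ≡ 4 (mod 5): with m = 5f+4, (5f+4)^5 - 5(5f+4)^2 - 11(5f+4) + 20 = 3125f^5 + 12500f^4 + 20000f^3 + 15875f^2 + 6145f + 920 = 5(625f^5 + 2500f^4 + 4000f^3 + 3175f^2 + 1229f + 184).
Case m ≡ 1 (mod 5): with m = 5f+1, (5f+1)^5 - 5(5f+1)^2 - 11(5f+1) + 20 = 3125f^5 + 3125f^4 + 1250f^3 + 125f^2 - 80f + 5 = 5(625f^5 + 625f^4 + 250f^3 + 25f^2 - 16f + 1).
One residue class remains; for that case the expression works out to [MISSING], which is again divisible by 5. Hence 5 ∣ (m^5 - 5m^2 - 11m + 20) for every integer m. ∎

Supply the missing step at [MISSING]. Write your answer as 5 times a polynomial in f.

5(625f^5 + 1250f^4 + 1000f^3 + 375f^2 + 49f + 2)

Only m ≡ 2 (mod 5) is unaccounted for. Put m = 5f+2:
(5f+2)^5 - 5(5f+2)^2 - 11(5f+2) + 20 expands to 3125f^5 + 6250f^4 + 5000f^3 + 1875f^2 + 245f + 10,
and factoring out 5 leaves 5(625f^5 + 1250f^4 + 1000f^3 + 375f^2 + 49f + 2).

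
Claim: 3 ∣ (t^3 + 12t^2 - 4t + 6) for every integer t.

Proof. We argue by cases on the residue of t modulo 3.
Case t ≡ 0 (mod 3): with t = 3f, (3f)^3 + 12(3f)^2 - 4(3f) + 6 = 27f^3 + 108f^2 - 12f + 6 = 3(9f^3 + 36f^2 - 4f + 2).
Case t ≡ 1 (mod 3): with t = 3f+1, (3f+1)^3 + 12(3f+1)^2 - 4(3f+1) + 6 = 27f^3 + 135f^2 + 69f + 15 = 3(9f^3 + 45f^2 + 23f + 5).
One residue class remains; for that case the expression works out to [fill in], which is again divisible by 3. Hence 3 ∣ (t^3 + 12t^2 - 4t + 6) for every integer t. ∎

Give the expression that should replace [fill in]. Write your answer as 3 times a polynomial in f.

3(9f^3 + 54f^2 + 56f + 18)

The residues treated are {0, 1}, so the missing case is t ≡ 2 (mod 3); write t = 3f+2.
Then (3f+2)^3 + 12(3f+2)^2 - 4(3f+2) + 6 = 27f^3 + 162f^2 + 168f + 54 = 3(9f^3 + 54f^2 + 56f + 18).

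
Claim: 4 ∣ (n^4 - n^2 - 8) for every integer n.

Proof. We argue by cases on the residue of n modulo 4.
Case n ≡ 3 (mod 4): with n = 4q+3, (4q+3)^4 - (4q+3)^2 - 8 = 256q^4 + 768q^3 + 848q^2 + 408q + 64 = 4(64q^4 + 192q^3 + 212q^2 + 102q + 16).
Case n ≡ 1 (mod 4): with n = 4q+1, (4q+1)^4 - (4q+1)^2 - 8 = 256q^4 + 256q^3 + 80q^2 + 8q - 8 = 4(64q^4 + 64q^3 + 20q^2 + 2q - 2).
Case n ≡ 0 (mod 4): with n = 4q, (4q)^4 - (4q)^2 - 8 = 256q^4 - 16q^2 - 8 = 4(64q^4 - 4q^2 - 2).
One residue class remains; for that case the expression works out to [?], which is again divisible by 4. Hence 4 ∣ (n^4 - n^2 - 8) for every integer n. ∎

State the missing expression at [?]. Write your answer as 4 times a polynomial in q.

Only n ≡ 2 (mod 4) is unaccounted for. Put n = 4q+2:
(4q+2)^4 - (4q+2)^2 - 8 expands to 256q^4 + 512q^3 + 368q^2 + 112q + 4,
and factoring out 4 leaves 4(64q^4 + 128q^3 + 92q^2 + 28q + 1).

4(64q^4 + 128q^3 + 92q^2 + 28q + 1)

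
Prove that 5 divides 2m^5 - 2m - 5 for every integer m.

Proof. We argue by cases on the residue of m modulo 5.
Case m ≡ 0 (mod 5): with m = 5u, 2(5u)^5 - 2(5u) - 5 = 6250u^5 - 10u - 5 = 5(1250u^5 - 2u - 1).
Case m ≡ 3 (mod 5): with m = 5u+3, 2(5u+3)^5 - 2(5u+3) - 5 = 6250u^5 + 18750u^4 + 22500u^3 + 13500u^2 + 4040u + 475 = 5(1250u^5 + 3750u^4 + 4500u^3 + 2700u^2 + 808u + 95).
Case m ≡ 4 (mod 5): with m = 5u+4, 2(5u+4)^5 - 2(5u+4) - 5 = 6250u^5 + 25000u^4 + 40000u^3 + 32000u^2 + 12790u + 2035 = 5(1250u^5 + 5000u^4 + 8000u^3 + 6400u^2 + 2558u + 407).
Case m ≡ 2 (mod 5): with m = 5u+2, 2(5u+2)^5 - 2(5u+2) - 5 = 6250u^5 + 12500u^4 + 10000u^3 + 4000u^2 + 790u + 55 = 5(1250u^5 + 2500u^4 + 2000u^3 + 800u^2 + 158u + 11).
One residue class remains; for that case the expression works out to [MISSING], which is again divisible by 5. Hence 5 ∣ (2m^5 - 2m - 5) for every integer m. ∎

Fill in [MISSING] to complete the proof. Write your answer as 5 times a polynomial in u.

5(1250u^5 + 1250u^4 + 500u^3 + 100u^2 + 8u - 1)

The residues treated are {0, 3, 4, 2}, so the missing case is m ≡ 1 (mod 5); write m = 5u+1.
Then 2(5u+1)^5 - 2(5u+1) - 5 = 6250u^5 + 6250u^4 + 2500u^3 + 500u^2 + 40u - 5 = 5(1250u^5 + 1250u^4 + 500u^3 + 100u^2 + 8u - 1).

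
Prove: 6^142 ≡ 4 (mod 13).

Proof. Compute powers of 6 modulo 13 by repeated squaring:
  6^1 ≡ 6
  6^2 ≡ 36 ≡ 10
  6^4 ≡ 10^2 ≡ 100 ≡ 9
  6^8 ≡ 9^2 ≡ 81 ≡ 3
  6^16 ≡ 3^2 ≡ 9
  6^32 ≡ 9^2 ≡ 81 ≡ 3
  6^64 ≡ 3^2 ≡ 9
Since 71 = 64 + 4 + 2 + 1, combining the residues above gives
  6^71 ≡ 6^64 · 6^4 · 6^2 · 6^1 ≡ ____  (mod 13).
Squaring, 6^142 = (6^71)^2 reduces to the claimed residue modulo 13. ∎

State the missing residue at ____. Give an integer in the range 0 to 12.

Multiply the listed residues: 9 · 9 · 10 · 6 = 81 → 810 → 4860.
Reducing modulo 13: 4860 = 373·13 + 11, so 6^71 ≡ 11.

11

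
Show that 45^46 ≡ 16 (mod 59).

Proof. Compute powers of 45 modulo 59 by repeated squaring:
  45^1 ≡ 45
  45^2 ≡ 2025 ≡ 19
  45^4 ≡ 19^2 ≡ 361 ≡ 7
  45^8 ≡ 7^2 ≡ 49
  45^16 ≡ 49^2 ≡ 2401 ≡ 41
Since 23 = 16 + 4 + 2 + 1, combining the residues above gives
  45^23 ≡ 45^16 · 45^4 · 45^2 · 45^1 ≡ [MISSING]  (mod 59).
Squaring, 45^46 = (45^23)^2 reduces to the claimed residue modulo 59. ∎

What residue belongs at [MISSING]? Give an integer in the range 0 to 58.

4

Multiply the listed residues: 41 · 7 · 19 · 45 = 287 → 5453 → 245385.
Reducing modulo 59: 245385 = 4159·59 + 4, so 45^23 ≡ 4.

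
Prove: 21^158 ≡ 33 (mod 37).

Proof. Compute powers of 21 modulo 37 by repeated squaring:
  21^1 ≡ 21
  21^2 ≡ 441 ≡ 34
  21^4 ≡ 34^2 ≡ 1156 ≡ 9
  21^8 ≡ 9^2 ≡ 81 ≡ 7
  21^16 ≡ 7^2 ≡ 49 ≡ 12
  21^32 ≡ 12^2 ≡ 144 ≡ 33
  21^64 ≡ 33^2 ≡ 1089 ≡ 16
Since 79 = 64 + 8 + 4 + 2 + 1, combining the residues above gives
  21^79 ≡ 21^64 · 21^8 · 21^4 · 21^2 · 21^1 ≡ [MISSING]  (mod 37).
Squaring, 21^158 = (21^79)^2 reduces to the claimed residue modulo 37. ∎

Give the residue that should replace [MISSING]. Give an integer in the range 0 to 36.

25

21^64 · 21^8 · 21^4 · 21^2 · 21^1 ≡ 16 · 7 · 9 · 34 · 21 = 719712.
719712 mod 37 = 25, so 21^79 ≡ 25 (mod 37).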